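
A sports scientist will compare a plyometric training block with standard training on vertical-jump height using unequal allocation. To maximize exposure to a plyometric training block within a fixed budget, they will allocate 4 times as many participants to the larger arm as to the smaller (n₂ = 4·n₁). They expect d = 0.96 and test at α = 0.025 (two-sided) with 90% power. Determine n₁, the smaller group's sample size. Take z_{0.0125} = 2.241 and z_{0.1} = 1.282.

With allocation ratio k = n₂/n₁ = 4, Var(x̄₁−x̄₂) = σ²(1/n₁ + 1/(k·n₁)) = σ²·(k+1)/(k·n₁).
So n₁ = (1 + 1/k)·((z_{α/2} + z_β)/d)² = 1.250 × (3.523/0.96)².
n₁ = 1.250 × 13.47 = 16.8.
Round up: n₁ = 17, giving n₂ = 4 × 17 = 68.

n₁ = 17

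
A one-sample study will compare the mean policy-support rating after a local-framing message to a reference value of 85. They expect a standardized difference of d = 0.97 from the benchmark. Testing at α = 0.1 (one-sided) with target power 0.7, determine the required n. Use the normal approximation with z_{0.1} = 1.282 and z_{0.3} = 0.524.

n = 4

For a one-sample test: n = ((z_{α} + z_β) / d)².
z_{α} + z_β = 1.282 + 0.524 = 1.806.
n = (1.806 / 0.97)² = 1.862² = 3.47.
Round up.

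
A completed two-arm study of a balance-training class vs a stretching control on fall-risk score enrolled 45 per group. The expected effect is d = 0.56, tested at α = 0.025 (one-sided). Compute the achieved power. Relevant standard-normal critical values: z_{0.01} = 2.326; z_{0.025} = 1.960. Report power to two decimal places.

For two equal groups, power = Φ(d·√(n/2) − z_{α}).
d·√(n/2) = 0.56 × √(45/2) = 0.56 × 4.743 = 2.656.
z_β = 2.656 − 1.960 = 0.696.
Power = Φ(0.696) = 0.757.

power ≈ 0.76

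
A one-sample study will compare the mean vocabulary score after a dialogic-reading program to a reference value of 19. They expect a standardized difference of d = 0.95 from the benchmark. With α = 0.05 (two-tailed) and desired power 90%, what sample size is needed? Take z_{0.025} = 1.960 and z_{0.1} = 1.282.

For a one-sample test: n = ((z_{α/2} + z_β) / d)².
z_{α/2} + z_β = 1.960 + 1.282 = 3.242.
n = (3.242 / 0.95)² = 3.413² = 11.65.
Round up.

n = 12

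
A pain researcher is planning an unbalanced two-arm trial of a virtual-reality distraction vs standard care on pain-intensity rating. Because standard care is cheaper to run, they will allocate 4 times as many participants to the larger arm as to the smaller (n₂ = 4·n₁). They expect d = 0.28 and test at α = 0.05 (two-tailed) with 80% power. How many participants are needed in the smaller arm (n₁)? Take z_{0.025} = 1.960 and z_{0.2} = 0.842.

n₁ = 126

With allocation ratio k = n₂/n₁ = 4, Var(x̄₁−x̄₂) = σ²(1/n₁ + 1/(k·n₁)) = σ²·(k+1)/(k·n₁).
So n₁ = (1 + 1/k)·((z_{α/2} + z_β)/d)² = 1.250 × (2.802/0.28)².
n₁ = 1.250 × 100.14 = 125.2.
Round up: n₁ = 126, giving n₂ = 4 × 126 = 504.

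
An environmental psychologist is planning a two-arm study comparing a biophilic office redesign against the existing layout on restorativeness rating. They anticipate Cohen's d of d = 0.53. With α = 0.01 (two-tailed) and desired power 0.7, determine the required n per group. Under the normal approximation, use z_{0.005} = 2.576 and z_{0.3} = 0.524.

n = 69 per group

For two independent groups with equal n: n = 2·((z_{α/2} + z_β) / d)².
z_{α/2} + z_β = 2.576 + 0.524 = 3.100.
n = 2 × (3.100 / 0.53)² = 2 × 5.849² = 2 × 34.21 = 68.4.
Round up to the next whole participant.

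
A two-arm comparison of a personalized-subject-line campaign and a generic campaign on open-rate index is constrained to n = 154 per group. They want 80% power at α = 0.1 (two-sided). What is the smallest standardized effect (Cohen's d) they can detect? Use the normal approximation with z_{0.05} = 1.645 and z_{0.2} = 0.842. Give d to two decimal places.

d_min ≈ 0.28

For two independent groups of n = 154 each: d_min = (z_{α/2} + z_β)·√(2/n).
z-sum = 1.645 + 0.842 = 2.487.
d_min = 2.487 × √(2/154) = 2.487 × 0.1140 = 0.283.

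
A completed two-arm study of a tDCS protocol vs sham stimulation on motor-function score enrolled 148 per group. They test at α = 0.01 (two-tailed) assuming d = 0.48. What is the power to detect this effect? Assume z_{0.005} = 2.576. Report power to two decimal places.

For two equal groups, power = Φ(d·√(n/2) − z_{α/2}).
d·√(n/2) = 0.48 × √(148/2) = 0.48 × 8.602 = 4.129.
z_β = 4.129 − 2.576 = 1.553.
Power = Φ(1.553) = 0.940.

power ≈ 0.94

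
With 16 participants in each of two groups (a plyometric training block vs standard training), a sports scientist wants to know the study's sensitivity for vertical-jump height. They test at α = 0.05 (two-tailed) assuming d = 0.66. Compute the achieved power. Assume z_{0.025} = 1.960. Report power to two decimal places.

power ≈ 0.46

For two equal groups, power = Φ(d·√(n/2) − z_{α/2}).
d·√(n/2) = 0.66 × √(16/2) = 0.66 × 2.828 = 1.867.
z_β = 1.867 − 1.960 = -0.093.
Power = Φ(-0.093) = 0.463.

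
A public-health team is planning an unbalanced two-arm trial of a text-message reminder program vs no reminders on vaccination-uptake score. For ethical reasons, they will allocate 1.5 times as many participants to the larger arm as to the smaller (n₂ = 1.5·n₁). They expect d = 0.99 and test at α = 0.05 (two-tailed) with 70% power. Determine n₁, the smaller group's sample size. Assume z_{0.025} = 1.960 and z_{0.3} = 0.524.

n₁ = 11

With allocation ratio k = n₂/n₁ = 1.5, Var(x̄₁−x̄₂) = σ²(1/n₁ + 1/(k·n₁)) = σ²·(k+1)/(k·n₁).
So n₁ = (1 + 1/k)·((z_{α/2} + z_β)/d)² = 1.667 × (2.484/0.99)².
n₁ = 1.667 × 6.30 = 10.5.
Round up: n₁ = 11, giving n₂ = ⌈1.5 × 11⌉ = ⌈16.5⌉ = 17.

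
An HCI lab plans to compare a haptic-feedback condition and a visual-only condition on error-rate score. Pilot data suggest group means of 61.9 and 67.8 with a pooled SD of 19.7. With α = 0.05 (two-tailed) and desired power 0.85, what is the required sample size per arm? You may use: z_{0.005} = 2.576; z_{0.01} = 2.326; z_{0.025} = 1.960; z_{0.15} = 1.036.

Cohen's d = |M₁ − M₂| / SD_pooled = |61.9 − 67.8| / 19.7 = 5.9 / 19.7 = 0.299.
For two independent groups with equal n: n = 2·((z_{α/2} + z_β) / d)².
z_{α/2} + z_β = 1.960 + 1.036 = 2.996.
n = 2 × (2.996 / 0.299)² = 2 × 10.020² = 2 × 100.40 = 200.8.
Round up to the next whole participant.

n = 201 per group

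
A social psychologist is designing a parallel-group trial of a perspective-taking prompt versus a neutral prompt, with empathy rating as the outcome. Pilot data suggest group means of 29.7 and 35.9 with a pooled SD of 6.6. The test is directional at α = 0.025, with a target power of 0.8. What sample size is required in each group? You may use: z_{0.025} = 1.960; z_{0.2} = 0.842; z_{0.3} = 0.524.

Cohen's d = |M₁ − M₂| / SD_pooled = |29.7 − 35.9| / 6.6 = 6.2 / 6.6 = 0.939.
For two independent groups with equal n: n = 2·((z_{α} + z_β) / d)².
z_{α} + z_β = 1.960 + 0.842 = 2.802.
n = 2 × (2.802 / 0.939)² = 2 × 2.984² = 2 × 8.90 = 17.8.
Round up to the next whole participant.

n = 18 per group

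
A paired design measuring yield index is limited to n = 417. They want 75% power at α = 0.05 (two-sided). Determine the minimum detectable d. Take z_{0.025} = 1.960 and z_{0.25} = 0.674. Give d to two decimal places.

For a single sample (or paired design) of n = 417: d_min = (z_{α/2} + z_β)/√n.
z-sum = 1.960 + 0.674 = 2.634.
d_min = 2.634 / √417 = 2.634 / 20.421 = 0.129.

d_min ≈ 0.13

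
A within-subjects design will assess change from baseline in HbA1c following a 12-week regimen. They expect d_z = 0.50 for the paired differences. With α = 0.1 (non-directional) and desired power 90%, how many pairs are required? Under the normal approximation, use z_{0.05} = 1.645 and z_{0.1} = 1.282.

n = 35 pairs

For a paired (one-sample on differences) test: n = ((z_{α/2} + z_β) / d)².
z_{α/2} + z_β = 1.645 + 1.282 = 2.927.
n = (2.927 / 0.50)² = 5.854² = 34.27.
Round up.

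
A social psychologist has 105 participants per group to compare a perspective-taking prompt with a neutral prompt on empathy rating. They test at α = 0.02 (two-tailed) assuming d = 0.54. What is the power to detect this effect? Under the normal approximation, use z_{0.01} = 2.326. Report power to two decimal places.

power ≈ 0.94

For two equal groups, power = Φ(d·√(n/2) − z_{α/2}).
d·√(n/2) = 0.54 × √(105/2) = 0.54 × 7.246 = 3.913.
z_β = 3.913 − 2.326 = 1.587.
Power = Φ(1.587) = 0.944.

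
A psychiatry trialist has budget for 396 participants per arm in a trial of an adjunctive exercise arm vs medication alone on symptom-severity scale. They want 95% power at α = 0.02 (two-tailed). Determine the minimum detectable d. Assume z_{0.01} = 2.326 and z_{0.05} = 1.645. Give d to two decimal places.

For two independent groups of n = 396 each: d_min = (z_{α/2} + z_β)·√(2/n).
z-sum = 2.326 + 1.645 = 3.971.
d_min = 3.971 × √(2/396) = 3.971 × 0.0711 = 0.282.

d_min ≈ 0.28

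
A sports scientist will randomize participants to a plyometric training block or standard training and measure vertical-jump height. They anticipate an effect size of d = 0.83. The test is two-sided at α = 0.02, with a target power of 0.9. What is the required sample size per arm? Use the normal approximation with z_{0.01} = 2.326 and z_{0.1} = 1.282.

For two independent groups with equal n: n = 2·((z_{α/2} + z_β) / d)².
z_{α/2} + z_β = 2.326 + 1.282 = 3.608.
n = 2 × (3.608 / 0.83)² = 2 × 4.347² = 2 × 18.90 = 37.8.
Round up to the next whole participant.

n = 38 per group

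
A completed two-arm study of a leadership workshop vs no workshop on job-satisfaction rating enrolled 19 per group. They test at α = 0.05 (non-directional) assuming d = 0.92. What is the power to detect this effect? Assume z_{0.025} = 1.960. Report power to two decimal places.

For two equal groups, power = Φ(d·√(n/2) − z_{α/2}).
d·√(n/2) = 0.92 × √(19/2) = 0.92 × 3.082 = 2.836.
z_β = 2.836 − 1.960 = 0.876.
Power = Φ(0.876) = 0.809.

power ≈ 0.81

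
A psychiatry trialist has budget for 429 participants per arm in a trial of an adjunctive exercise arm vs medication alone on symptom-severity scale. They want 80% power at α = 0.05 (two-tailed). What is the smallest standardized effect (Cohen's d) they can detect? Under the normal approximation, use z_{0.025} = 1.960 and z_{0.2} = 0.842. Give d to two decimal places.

d_min ≈ 0.19

For two independent groups of n = 429 each: d_min = (z_{α/2} + z_β)·√(2/n).
z-sum = 1.960 + 0.842 = 2.802.
d_min = 2.802 × √(2/429) = 2.802 × 0.0683 = 0.191.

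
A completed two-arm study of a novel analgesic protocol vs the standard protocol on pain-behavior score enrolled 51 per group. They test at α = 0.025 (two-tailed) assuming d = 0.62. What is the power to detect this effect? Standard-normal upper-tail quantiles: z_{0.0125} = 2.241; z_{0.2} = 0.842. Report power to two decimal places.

power ≈ 0.81

For two equal groups, power = Φ(d·√(n/2) − z_{α/2}).
d·√(n/2) = 0.62 × √(51/2) = 0.62 × 5.050 = 3.131.
z_β = 3.131 − 2.241 = 0.890.
Power = Φ(0.890) = 0.813.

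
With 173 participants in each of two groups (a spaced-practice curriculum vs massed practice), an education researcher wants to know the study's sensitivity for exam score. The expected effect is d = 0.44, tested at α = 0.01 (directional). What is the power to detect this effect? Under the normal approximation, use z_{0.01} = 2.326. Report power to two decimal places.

For two equal groups, power = Φ(d·√(n/2) − z_{α}).
d·√(n/2) = 0.44 × √(173/2) = 0.44 × 9.301 = 4.092.
z_β = 4.092 − 2.326 = 1.766.
Power = Φ(1.766) = 0.961.

power ≈ 0.96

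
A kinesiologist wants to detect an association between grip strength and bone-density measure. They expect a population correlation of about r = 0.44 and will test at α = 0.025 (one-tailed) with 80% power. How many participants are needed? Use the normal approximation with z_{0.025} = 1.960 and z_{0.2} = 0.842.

Fisher's z: C = ½·ln((1+r)/(1−r)) = ½·ln(2.5714) = 0.4722.
n = ((z_{α} + z_β)/C)² + 3.
(1.960 + 0.842) / 0.4722 = 2.802 / 0.4722 = 5.934.
n = 5.934² + 3 = 35.21 + 3 = 38.2.
Round up.

n = 39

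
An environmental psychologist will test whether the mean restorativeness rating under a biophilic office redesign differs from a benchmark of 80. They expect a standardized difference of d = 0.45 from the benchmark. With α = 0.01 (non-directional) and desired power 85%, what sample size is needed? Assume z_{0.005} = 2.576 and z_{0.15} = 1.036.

For a one-sample test: n = ((z_{α/2} + z_β) / d)².
z_{α/2} + z_β = 2.576 + 1.036 = 3.612.
n = (3.612 / 0.45)² = 8.027² = 64.43.
Round up.

n = 65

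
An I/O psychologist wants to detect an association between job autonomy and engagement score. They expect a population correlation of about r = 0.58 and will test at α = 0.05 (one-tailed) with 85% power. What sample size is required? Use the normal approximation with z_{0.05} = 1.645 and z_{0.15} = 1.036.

Fisher's z: C = ½·ln((1+r)/(1−r)) = ½·ln(3.7619) = 0.6625.
n = ((z_{α} + z_β)/C)² + 3.
(1.645 + 1.036) / 0.6625 = 2.681 / 0.6625 = 4.047.
n = 4.047² + 3 = 16.38 + 3 = 19.4.
Round up.

n = 20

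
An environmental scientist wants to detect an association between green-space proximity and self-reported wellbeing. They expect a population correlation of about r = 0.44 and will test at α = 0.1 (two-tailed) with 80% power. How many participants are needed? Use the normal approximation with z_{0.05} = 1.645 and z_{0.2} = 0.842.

Fisher's z: C = ½·ln((1+r)/(1−r)) = ½·ln(2.5714) = 0.4722.
n = ((z_{α/2} + z_β)/C)² + 3.
(1.645 + 0.842) / 0.4722 = 2.487 / 0.4722 = 5.267.
n = 5.267² + 3 = 27.74 + 3 = 30.7.
Round up.

n = 31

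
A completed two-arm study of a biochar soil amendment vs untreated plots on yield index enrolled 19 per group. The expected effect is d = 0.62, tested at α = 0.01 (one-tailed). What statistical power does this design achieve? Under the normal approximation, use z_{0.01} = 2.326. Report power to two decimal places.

For two equal groups, power = Φ(d·√(n/2) − z_{α}).
d·√(n/2) = 0.62 × √(19/2) = 0.62 × 3.082 = 1.911.
z_β = 1.911 − 2.326 = -0.415.
Power = Φ(-0.415) = 0.339.

power ≈ 0.34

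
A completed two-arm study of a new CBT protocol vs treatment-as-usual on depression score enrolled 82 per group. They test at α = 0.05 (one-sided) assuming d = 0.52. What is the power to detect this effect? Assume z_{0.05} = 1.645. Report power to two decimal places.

For two equal groups, power = Φ(d·√(n/2) − z_{α}).
d·√(n/2) = 0.52 × √(82/2) = 0.52 × 6.403 = 3.330.
z_β = 3.330 − 1.645 = 1.685.
Power = Φ(1.685) = 0.954.

power ≈ 0.95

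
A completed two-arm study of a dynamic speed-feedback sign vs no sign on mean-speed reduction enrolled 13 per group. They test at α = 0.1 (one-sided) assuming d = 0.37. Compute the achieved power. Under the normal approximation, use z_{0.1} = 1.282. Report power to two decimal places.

power ≈ 0.37

For two equal groups, power = Φ(d·√(n/2) − z_{α}).
d·√(n/2) = 0.37 × √(13/2) = 0.37 × 2.550 = 0.943.
z_β = 0.943 − 1.282 = -0.339.
Power = Φ(-0.339) = 0.367.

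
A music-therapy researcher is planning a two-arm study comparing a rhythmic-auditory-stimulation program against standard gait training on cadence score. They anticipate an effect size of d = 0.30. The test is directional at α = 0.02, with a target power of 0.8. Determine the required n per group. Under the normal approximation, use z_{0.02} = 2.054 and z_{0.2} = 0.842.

n = 187 per group

For two independent groups with equal n: n = 2·((z_{α} + z_β) / d)².
z_{α} + z_β = 2.054 + 0.842 = 2.896.
n = 2 × (2.896 / 0.30)² = 2 × 9.653² = 2 × 93.19 = 186.4.
Round up to the next whole participant.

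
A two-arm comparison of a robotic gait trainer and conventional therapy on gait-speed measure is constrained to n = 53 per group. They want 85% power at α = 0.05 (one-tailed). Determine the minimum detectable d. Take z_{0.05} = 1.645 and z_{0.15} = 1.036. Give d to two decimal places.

For two independent groups of n = 53 each: d_min = (z_{α} + z_β)·√(2/n).
z-sum = 1.645 + 1.036 = 2.681.
d_min = 2.681 × √(2/53) = 2.681 × 0.1943 = 0.521.

d_min ≈ 0.52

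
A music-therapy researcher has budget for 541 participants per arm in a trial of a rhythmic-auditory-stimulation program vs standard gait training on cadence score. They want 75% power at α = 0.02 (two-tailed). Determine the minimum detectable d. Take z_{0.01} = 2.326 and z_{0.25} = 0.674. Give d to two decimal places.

For two independent groups of n = 541 each: d_min = (z_{α/2} + z_β)·√(2/n).
z-sum = 2.326 + 0.674 = 3.000.
d_min = 3.000 × √(2/541) = 3.000 × 0.0608 = 0.182.

d_min ≈ 0.18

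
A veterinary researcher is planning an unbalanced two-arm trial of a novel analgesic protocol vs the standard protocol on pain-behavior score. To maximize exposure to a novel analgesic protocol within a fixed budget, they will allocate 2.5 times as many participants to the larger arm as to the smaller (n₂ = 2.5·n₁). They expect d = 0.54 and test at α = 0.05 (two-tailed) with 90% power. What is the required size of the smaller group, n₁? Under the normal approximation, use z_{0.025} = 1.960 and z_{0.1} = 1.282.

n₁ = 51

With allocation ratio k = n₂/n₁ = 2.5, Var(x̄₁−x̄₂) = σ²(1/n₁ + 1/(k·n₁)) = σ²·(k+1)/(k·n₁).
So n₁ = (1 + 1/k)·((z_{α/2} + z_β)/d)² = 1.400 × (3.242/0.54)².
n₁ = 1.400 × 36.04 = 50.5.
Round up: n₁ = 51, giving n₂ = ⌈2.5 × 51⌉ = ⌈127.5⌉ = 128.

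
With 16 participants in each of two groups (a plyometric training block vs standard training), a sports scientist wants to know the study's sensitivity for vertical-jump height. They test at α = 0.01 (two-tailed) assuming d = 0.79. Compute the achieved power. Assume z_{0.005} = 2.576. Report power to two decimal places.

power ≈ 0.37

For two equal groups, power = Φ(d·√(n/2) − z_{α/2}).
d·√(n/2) = 0.79 × √(16/2) = 0.79 × 2.828 = 2.234.
z_β = 2.234 − 2.576 = -0.342.
Power = Φ(-0.342) = 0.366.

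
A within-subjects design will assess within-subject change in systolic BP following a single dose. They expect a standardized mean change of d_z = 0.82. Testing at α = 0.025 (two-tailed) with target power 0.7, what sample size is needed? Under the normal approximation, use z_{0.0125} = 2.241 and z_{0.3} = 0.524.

n = 12 pairs

For a paired (one-sample on differences) test: n = ((z_{α/2} + z_β) / d)².
z_{α/2} + z_β = 2.241 + 0.524 = 2.765.
n = (2.765 / 0.82)² = 3.372² = 11.37.
Round up.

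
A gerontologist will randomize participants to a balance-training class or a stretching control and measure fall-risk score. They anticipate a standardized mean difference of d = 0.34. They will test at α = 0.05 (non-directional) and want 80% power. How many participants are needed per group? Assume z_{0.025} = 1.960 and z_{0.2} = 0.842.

For two independent groups with equal n: n = 2·((z_{α/2} + z_β) / d)².
z_{α/2} + z_β = 1.960 + 0.842 = 2.802.
n = 2 × (2.802 / 0.34)² = 2 × 8.241² = 2 × 67.92 = 135.8.
Round up to the next whole participant.

n = 136 per group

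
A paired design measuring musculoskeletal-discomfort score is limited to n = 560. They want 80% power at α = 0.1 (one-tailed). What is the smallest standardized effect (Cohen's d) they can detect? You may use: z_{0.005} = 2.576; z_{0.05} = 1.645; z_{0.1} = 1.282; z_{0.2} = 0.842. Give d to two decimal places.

d_min ≈ 0.09

For a single sample (or paired design) of n = 560: d_min = (z_{α} + z_β)/√n.
z-sum = 1.282 + 0.842 = 2.124.
d_min = 2.124 / √560 = 2.124 / 23.664 = 0.090.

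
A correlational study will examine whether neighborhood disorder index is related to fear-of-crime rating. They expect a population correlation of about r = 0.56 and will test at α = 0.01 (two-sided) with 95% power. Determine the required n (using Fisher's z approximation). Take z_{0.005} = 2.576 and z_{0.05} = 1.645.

Fisher's z: C = ½·ln((1+r)/(1−r)) = ½·ln(3.5455) = 0.6328.
n = ((z_{α/2} + z_β)/C)² + 3.
(2.576 + 1.645) / 0.6328 = 4.221 / 0.6328 = 6.670.
n = 6.670² + 3 = 44.49 + 3 = 47.5.
Round up.

n = 48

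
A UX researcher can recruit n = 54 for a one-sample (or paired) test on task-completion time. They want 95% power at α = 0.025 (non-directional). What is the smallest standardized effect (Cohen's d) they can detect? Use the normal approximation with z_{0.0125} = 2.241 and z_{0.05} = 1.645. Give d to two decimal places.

d_min ≈ 0.53

For a single sample (or paired design) of n = 54: d_min = (z_{α/2} + z_β)/√n.
z-sum = 2.241 + 1.645 = 3.886.
d_min = 3.886 / √54 = 3.886 / 7.348 = 0.529.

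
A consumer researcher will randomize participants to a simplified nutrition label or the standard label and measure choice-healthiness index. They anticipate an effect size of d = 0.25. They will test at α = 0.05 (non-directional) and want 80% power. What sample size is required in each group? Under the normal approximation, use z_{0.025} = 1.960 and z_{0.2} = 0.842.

n = 252 per group

For two independent groups with equal n: n = 2·((z_{α/2} + z_β) / d)².
z_{α/2} + z_β = 1.960 + 0.842 = 2.802.
n = 2 × (2.802 / 0.25)² = 2 × 11.208² = 2 × 125.62 = 251.2.
Round up to the next whole participant.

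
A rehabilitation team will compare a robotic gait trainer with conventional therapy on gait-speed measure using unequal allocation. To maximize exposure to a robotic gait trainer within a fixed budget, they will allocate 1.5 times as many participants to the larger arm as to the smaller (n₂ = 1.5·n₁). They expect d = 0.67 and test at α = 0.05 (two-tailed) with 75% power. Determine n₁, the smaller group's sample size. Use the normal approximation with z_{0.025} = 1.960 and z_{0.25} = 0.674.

With allocation ratio k = n₂/n₁ = 1.5, Var(x̄₁−x̄₂) = σ²(1/n₁ + 1/(k·n₁)) = σ²·(k+1)/(k·n₁).
So n₁ = (1 + 1/k)·((z_{α/2} + z_β)/d)² = 1.667 × (2.634/0.67)².
n₁ = 1.667 × 15.46 = 25.8.
Round up: n₁ = 26, giving n₂ = 1.5 × 26 = 39.

n₁ = 26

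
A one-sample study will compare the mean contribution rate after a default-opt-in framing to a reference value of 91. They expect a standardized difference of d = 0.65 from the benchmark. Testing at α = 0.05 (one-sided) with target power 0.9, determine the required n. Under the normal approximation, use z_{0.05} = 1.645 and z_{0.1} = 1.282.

n = 21

For a one-sample test: n = ((z_{α} + z_β) / d)².
z_{α} + z_β = 1.645 + 1.282 = 2.927.
n = (2.927 / 0.65)² = 4.503² = 20.28.
Round up.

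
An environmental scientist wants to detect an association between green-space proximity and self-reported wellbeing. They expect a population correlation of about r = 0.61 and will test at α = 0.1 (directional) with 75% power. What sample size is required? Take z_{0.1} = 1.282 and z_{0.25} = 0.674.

n = 11

Fisher's z: C = ½·ln((1+r)/(1−r)) = ½·ln(4.1282) = 0.7089.
n = ((z_{α} + z_β)/C)² + 3.
(1.282 + 0.674) / 0.7089 = 1.956 / 0.7089 = 2.759.
n = 2.759² + 3 = 7.61 + 3 = 10.6.
Round up.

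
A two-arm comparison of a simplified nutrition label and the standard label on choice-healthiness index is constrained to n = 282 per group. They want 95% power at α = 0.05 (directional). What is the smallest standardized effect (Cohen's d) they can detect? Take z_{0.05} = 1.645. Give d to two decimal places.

d_min ≈ 0.28

For two independent groups of n = 282 each: d_min = (z_{α} + z_β)·√(2/n).
z-sum = 1.645 + 1.645 = 3.290.
d_min = 3.290 × √(2/282) = 3.290 × 0.0842 = 0.277.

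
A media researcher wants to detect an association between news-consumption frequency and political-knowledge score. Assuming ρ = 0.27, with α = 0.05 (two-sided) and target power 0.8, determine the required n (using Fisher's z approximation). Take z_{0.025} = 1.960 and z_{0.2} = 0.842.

n = 106

Fisher's z: C = ½·ln((1+r)/(1−r)) = ½·ln(1.7397) = 0.2769.
n = ((z_{α/2} + z_β)/C)² + 3.
(1.960 + 0.842) / 0.2769 = 2.802 / 0.2769 = 10.119.
n = 10.119² + 3 = 102.40 + 3 = 105.4.
Round up.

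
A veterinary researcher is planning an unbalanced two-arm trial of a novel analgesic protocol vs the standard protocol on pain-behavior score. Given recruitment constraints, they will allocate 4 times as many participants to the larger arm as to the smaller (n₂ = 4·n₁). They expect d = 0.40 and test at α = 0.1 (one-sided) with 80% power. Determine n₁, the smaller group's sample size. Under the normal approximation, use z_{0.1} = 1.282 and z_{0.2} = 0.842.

With allocation ratio k = n₂/n₁ = 4, Var(x̄₁−x̄₂) = σ²(1/n₁ + 1/(k·n₁)) = σ²·(k+1)/(k·n₁).
So n₁ = (1 + 1/k)·((z_{α} + z_β)/d)² = 1.250 × (2.124/0.40)².
n₁ = 1.250 × 28.20 = 35.2.
Round up: n₁ = 36, giving n₂ = 4 × 36 = 144.

n₁ = 36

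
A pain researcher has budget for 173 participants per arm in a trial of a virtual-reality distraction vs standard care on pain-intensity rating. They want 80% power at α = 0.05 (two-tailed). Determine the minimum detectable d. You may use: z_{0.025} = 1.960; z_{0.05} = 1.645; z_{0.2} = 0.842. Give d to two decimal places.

d_min ≈ 0.30

For two independent groups of n = 173 each: d_min = (z_{α/2} + z_β)·√(2/n).
z-sum = 1.960 + 0.842 = 2.802.
d_min = 2.802 × √(2/173) = 2.802 × 0.1075 = 0.301.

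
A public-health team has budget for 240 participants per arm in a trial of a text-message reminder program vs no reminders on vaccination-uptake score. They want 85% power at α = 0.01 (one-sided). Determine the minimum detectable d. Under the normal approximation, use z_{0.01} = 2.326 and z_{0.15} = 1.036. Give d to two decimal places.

d_min ≈ 0.31

For two independent groups of n = 240 each: d_min = (z_{α} + z_β)·√(2/n).
z-sum = 2.326 + 1.036 = 3.362.
d_min = 3.362 × √(2/240) = 3.362 × 0.0913 = 0.307.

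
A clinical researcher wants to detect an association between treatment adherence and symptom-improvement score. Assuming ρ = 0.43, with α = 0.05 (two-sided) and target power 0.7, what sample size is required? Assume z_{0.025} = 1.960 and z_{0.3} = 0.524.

Fisher's z: C = ½·ln((1+r)/(1−r)) = ½·ln(2.5088) = 0.4599.
n = ((z_{α/2} + z_β)/C)² + 3.
(1.960 + 0.524) / 0.4599 = 2.484 / 0.4599 = 5.401.
n = 5.401² + 3 = 29.17 + 3 = 32.2.
Round up.

n = 33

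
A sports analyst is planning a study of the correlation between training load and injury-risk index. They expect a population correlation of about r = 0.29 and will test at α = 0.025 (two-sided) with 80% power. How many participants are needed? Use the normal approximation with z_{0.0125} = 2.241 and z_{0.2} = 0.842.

Fisher's z: C = ½·ln((1+r)/(1−r)) = ½·ln(1.8169) = 0.2986.
n = ((z_{α/2} + z_β)/C)² + 3.
(2.241 + 0.842) / 0.2986 = 3.083 / 0.2986 = 10.325.
n = 10.325² + 3 = 106.60 + 3 = 109.6.
Round up.

n = 110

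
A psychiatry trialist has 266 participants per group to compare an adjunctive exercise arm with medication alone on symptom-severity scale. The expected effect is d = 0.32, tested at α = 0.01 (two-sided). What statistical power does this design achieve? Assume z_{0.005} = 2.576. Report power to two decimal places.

power ≈ 0.87

For two equal groups, power = Φ(d·√(n/2) − z_{α/2}).
d·√(n/2) = 0.32 × √(266/2) = 0.32 × 11.533 = 3.690.
z_β = 3.690 − 2.576 = 1.114.
Power = Φ(1.114) = 0.867.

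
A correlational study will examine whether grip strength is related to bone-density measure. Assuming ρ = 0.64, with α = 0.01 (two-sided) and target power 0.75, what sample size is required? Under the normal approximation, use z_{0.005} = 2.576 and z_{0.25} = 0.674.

n = 22

Fisher's z: C = ½·ln((1+r)/(1−r)) = ½·ln(4.5556) = 0.7582.
n = ((z_{α/2} + z_β)/C)² + 3.
(2.576 + 0.674) / 0.7582 = 3.250 / 0.7582 = 4.286.
n = 4.286² + 3 = 18.37 + 3 = 21.4.
Round up.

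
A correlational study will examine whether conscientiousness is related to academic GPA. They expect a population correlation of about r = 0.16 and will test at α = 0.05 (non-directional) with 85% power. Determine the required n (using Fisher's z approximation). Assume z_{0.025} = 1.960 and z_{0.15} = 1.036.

Fisher's z: C = ½·ln((1+r)/(1−r)) = ½·ln(1.3810) = 0.1614.
n = ((z_{α/2} + z_β)/C)² + 3.
(1.960 + 1.036) / 0.1614 = 2.996 / 0.1614 = 18.563.
n = 18.563² + 3 = 344.57 + 3 = 347.6.
Round up.

n = 348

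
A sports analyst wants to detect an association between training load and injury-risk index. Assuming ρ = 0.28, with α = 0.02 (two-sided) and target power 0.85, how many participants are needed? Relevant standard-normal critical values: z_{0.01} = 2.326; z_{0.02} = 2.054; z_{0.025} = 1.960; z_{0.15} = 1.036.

Fisher's z: C = ½·ln((1+r)/(1−r)) = ½·ln(1.7778) = 0.2877.
n = ((z_{α/2} + z_β)/C)² + 3.
(2.326 + 1.036) / 0.2877 = 3.362 / 0.2877 = 11.686.
n = 11.686² + 3 = 136.56 + 3 = 139.6.
Round up.

n = 140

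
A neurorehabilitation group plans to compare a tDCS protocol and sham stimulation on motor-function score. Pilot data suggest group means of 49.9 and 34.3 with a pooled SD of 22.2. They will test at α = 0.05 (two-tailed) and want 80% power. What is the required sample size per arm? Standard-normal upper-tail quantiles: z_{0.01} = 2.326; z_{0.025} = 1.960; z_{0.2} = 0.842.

n = 32 per group

Cohen's d = |M₁ − M₂| / SD_pooled = |49.9 − 34.3| / 22.2 = 15.6 / 22.2 = 0.703.
For two independent groups with equal n: n = 2·((z_{α/2} + z_β) / d)².
z_{α/2} + z_β = 1.960 + 0.842 = 2.802.
n = 2 × (2.802 / 0.703)² = 2 × 3.986² = 2 × 15.89 = 31.8.
Round up to the next whole participant.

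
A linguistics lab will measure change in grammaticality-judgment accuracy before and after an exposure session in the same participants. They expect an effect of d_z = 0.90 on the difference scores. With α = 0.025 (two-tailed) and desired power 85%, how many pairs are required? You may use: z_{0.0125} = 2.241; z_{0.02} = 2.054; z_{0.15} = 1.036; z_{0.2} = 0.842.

For a paired (one-sample on differences) test: n = ((z_{α/2} + z_β) / d)².
z_{α/2} + z_β = 2.241 + 1.036 = 3.277.
n = (3.277 / 0.90)² = 3.641² = 13.26.
Round up.

n = 14 pairs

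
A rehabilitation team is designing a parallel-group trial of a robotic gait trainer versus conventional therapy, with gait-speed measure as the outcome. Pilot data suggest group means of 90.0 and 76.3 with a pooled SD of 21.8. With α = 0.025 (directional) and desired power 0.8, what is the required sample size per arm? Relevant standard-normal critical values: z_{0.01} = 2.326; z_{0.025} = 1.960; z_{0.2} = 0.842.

Cohen's d = |M₁ − M₂| / SD_pooled = |90.0 − 76.3| / 21.8 = 13.7 / 21.8 = 0.628.
For two independent groups with equal n: n = 2·((z_{α} + z_β) / d)².
z_{α} + z_β = 1.960 + 0.842 = 2.802.
n = 2 × (2.802 / 0.628)² = 2 × 4.462² = 2 × 19.91 = 39.8.
Round up to the next whole participant.

n = 40 per group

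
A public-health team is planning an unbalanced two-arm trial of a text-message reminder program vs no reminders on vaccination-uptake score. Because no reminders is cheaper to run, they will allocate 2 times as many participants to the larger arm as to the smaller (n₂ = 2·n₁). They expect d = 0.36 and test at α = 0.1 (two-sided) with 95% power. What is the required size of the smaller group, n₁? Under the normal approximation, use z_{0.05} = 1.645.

With allocation ratio k = n₂/n₁ = 2, Var(x̄₁−x̄₂) = σ²(1/n₁ + 1/(k·n₁)) = σ²·(k+1)/(k·n₁).
So n₁ = (1 + 1/k)·((z_{α/2} + z_β)/d)² = 1.500 × (3.290/0.36)².
n₁ = 1.500 × 83.52 = 125.3.
Round up: n₁ = 126, giving n₂ = 2 × 126 = 252.

n₁ = 126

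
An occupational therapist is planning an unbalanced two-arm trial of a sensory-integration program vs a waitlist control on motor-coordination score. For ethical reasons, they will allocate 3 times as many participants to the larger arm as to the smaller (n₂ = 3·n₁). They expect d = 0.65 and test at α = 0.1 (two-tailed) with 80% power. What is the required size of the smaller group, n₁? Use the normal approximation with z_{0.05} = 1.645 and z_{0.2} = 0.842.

n₁ = 20

With allocation ratio k = n₂/n₁ = 3, Var(x̄₁−x̄₂) = σ²(1/n₁ + 1/(k·n₁)) = σ²·(k+1)/(k·n₁).
So n₁ = (1 + 1/k)·((z_{α/2} + z_β)/d)² = 1.333 × (2.487/0.65)².
n₁ = 1.333 × 14.64 = 19.5.
Round up: n₁ = 20, giving n₂ = 3 × 20 = 60.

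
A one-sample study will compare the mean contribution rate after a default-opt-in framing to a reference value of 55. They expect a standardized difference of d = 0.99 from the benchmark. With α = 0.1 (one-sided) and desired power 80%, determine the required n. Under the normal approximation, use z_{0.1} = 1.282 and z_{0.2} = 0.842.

n = 5

For a one-sample test: n = ((z_{α} + z_β) / d)².
z_{α} + z_β = 1.282 + 0.842 = 2.124.
n = (2.124 / 0.99)² = 2.145² = 4.60.
Round up.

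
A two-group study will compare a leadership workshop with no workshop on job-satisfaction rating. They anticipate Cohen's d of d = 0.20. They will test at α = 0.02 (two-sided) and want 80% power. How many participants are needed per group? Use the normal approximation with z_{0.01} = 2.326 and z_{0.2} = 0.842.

n = 502 per group

For two independent groups with equal n: n = 2·((z_{α/2} + z_β) / d)².
z_{α/2} + z_β = 2.326 + 0.842 = 3.168.
n = 2 × (3.168 / 0.20)² = 2 × 15.840² = 2 × 250.91 = 501.8.
Round up to the next whole participant.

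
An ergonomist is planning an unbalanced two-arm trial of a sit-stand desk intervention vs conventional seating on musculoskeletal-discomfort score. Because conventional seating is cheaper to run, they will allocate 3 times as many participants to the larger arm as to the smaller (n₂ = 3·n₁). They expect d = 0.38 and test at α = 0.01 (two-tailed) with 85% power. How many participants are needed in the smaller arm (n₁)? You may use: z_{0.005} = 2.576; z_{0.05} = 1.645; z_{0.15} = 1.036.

With allocation ratio k = n₂/n₁ = 3, Var(x̄₁−x̄₂) = σ²(1/n₁ + 1/(k·n₁)) = σ²·(k+1)/(k·n₁).
So n₁ = (1 + 1/k)·((z_{α/2} + z_β)/d)² = 1.333 × (3.612/0.38)².
n₁ = 1.333 × 90.35 = 120.5.
Round up: n₁ = 121, giving n₂ = 3 × 121 = 363.

n₁ = 121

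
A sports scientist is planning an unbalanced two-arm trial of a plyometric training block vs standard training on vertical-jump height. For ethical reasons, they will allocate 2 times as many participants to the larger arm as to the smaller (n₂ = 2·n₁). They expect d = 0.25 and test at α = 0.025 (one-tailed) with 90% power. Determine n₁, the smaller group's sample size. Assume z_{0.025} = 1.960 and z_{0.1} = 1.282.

With allocation ratio k = n₂/n₁ = 2, Var(x̄₁−x̄₂) = σ²(1/n₁ + 1/(k·n₁)) = σ²·(k+1)/(k·n₁).
So n₁ = (1 + 1/k)·((z_{α} + z_β)/d)² = 1.500 × (3.242/0.25)².
n₁ = 1.500 × 168.17 = 252.3.
Round up: n₁ = 253, giving n₂ = 2 × 253 = 506.

n₁ = 253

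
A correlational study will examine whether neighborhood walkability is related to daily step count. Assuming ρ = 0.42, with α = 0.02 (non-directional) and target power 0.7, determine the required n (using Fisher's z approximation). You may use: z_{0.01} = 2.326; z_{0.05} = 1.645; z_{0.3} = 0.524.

Fisher's z: C = ½·ln((1+r)/(1−r)) = ½·ln(2.4483) = 0.4477.
n = ((z_{α/2} + z_β)/C)² + 3.
(2.326 + 0.524) / 0.4477 = 2.850 / 0.4477 = 6.366.
n = 6.366² + 3 = 40.52 + 3 = 43.5.
Round up.

n = 44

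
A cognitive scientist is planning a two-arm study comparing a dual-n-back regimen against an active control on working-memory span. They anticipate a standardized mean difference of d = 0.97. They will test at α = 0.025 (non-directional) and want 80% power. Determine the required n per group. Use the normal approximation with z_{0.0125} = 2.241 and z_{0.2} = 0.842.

n = 21 per group

For two independent groups with equal n: n = 2·((z_{α/2} + z_β) / d)².
z_{α/2} + z_β = 2.241 + 0.842 = 3.083.
n = 2 × (3.083 / 0.97)² = 2 × 3.178² = 2 × 10.10 = 20.2.
Round up to the next whole participant.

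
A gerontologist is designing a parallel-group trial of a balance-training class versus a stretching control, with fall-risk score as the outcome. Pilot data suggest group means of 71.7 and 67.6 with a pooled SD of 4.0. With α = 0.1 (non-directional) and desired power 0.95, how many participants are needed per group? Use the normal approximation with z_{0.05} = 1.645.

n = 21 per group

Cohen's d = |M₁ − M₂| / SD_pooled = |71.7 − 67.6| / 4.0 = 4.1 / 4.0 = 1.025.
For two independent groups with equal n: n = 2·((z_{α/2} + z_β) / d)².
z_{α/2} + z_β = 1.645 + 1.645 = 3.290.
n = 2 × (3.290 / 1.025)² = 2 × 3.210² = 2 × 10.30 = 20.6.
Round up to the next whole participant.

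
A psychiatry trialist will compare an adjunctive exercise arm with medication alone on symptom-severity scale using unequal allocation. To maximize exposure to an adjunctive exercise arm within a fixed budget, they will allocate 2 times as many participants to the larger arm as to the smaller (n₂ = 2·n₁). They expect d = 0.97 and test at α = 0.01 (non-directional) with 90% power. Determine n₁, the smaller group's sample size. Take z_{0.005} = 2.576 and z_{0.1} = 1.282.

With allocation ratio k = n₂/n₁ = 2, Var(x̄₁−x̄₂) = σ²(1/n₁ + 1/(k·n₁)) = σ²·(k+1)/(k·n₁).
So n₁ = (1 + 1/k)·((z_{α/2} + z_β)/d)² = 1.500 × (3.858/0.97)².
n₁ = 1.500 × 15.82 = 23.7.
Round up: n₁ = 24, giving n₂ = 2 × 24 = 48.

n₁ = 24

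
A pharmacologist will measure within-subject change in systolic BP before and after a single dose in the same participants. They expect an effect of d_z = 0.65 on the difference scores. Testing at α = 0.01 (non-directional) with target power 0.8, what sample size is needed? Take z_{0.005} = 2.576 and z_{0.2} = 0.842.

n = 28 pairs

For a paired (one-sample on differences) test: n = ((z_{α/2} + z_β) / d)².
z_{α/2} + z_β = 2.576 + 0.842 = 3.418.
n = (3.418 / 0.65)² = 5.258² = 27.65.
Round up.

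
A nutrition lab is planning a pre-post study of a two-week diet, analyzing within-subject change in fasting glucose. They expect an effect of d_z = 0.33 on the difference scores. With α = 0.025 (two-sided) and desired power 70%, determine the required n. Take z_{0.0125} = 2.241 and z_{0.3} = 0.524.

For a paired (one-sample on differences) test: n = ((z_{α/2} + z_β) / d)².
z_{α/2} + z_β = 2.241 + 0.524 = 2.765.
n = (2.765 / 0.33)² = 8.379² = 70.20.
Round up.

n = 71 pairs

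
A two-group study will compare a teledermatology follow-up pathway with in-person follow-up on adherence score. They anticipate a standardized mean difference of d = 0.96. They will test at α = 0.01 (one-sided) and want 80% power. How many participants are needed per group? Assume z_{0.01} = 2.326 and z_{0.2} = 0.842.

n = 22 per group

For two independent groups with equal n: n = 2·((z_{α} + z_β) / d)².
z_{α} + z_β = 2.326 + 0.842 = 3.168.
n = 2 × (3.168 / 0.96)² = 2 × 3.300² = 2 × 10.89 = 21.8.
Round up to the next whole participant.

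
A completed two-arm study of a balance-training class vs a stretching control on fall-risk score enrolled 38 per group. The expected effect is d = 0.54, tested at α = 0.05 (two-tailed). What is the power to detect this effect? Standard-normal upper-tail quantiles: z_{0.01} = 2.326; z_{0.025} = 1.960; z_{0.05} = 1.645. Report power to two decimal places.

For two equal groups, power = Φ(d·√(n/2) − z_{α/2}).
d·√(n/2) = 0.54 × √(38/2) = 0.54 × 4.359 = 2.354.
z_β = 2.354 − 1.960 = 0.394.
Power = Φ(0.394) = 0.653.

power ≈ 0.65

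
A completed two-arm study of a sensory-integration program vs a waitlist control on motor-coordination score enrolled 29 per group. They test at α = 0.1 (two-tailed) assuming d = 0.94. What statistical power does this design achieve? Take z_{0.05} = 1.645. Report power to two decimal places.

power ≈ 0.97

For two equal groups, power = Φ(d·√(n/2) − z_{α/2}).
d·√(n/2) = 0.94 × √(29/2) = 0.94 × 3.808 = 3.579.
z_β = 3.579 − 1.645 = 1.934.
Power = Φ(1.934) = 0.973.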